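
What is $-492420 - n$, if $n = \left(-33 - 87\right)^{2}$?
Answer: $-506820$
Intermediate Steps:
$n = 14400$ ($n = \left(-120\right)^{2} = 14400$)
$-492420 - n = -492420 - 14400 = -506820$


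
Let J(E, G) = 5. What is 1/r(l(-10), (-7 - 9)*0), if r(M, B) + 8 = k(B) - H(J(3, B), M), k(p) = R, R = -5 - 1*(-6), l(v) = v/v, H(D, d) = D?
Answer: -1/12 ≈ -0.083333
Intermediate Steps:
l(v) = 1
R = 1 (R = -5 + 6 = 1)
k(p) = 1
r(M, B) = -12 (r(M, B) = -8 + (1 - 1*5) = -8 + (1 - 5) = -8 - 4 = -12)
1/r(l(-10), (-7 - 9)*0) = 1/(-12) = -1/12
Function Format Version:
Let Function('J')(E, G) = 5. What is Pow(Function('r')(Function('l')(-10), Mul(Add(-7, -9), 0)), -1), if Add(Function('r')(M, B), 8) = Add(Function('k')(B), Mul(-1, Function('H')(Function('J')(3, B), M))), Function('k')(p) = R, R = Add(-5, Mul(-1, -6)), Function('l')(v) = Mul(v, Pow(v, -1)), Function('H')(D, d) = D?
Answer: Rational(-1, 12) ≈ -0.083333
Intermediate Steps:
Function('l')(v) = 1
R = 1 (R = Add(-5, 6) = 1)
Function('k')(p) = 1
Function('r')(M, B) = -12 (Function('r')(M, B) = Add(-8, Add(1, Mul(-1, 5))) = Add(-8, Add(1, -5)) = Add(-8, -4) = -12)
Pow(Function('r')(Function('l')(-10), Mul(Add(-7, -9), 0)), -1) = Pow(-12, -1) = Rational(-1, 12)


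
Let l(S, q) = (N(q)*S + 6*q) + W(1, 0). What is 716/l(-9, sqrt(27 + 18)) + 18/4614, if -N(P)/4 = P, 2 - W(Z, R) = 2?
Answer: 3/769 + 358*sqrt(5)/315 ≈ 2.5452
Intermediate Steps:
W(Z, R) = 0 (W(Z, R) = 2 - 1*2 = 2 - 2 = 0)
N(P) = -4*P
l(S, q) = 6*q - 4*S*q (l(S, q) = ((-4*q)*S + 6*q) + 0 = (-4*S*q + 6*q) + 0 = (6*q - 4*S*q) + 0 = 6*q - 4*S*q)
716/l(-9, sqrt(27 + 18)) + 18/4614 = 716/((2*sqrt(27 + 18)*(3 - 2*(-9)))) + 18/4614 = 716/((2*sqrt(45)*(3 + 18))) + 18*(1/4614) = 716/((2*(3*sqrt(5))*21)) + 3/769 = 716/((126*sqrt(5))) + 3/769 = 716*(sqrt(5)/630) + 3/769 = 358*sqrt(5)/315 + 3/769 = 3/769 + 358*sqrt(5)/315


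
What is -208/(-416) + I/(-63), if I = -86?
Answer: 235/126 ≈ 1.8651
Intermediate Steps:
-208/(-416) + I/(-63) = -208/(-416) - 86/(-63) = -208*(-1/416) - 86*(-1/63) = 1/2 + 86/63 = 235/126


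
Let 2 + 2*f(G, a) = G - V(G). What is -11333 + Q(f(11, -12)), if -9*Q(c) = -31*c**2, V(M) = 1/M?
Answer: -12267206/1089 ≈ -11265.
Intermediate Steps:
f(G, a) = -1 + G/2 - 1/(2*G) (f(G, a) = -1 + (G - 1/G)/2 = -1 + (G/2 - 1/(2*G)) = -1 + G/2 - 1/(2*G))
Q(c) = 31*c**2/9 (Q(c) = -(-31)*c**2/9 = 31*c**2/9)
-11333 + Q(f(11, -12)) = -11333 + 31*((1/2)*(-1 + 11*(-2 + 11))/11)**2/9 = -11333 + 31*((1/2)*(1/11)*(-1 + 11*9))**2/9 = -11333 + 31*((1/2)*(1/11)*(-1 + 99))**2/9 = -11333 + 31*((1/2)*(1/11)*98)**2/9 = -11333 + 31*(49/11)**2/9 = -11333 + (31/9)*(2401/121) = -11333 + 74431/1089 = -12267206/1089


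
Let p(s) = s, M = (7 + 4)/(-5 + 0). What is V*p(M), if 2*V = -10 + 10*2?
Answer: -11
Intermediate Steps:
M = -11/5 (M = 11/(-5) = 11*(-⅕) = -11/5 ≈ -2.2000)
V = 5 (V = (-10 + 10*2)/2 = (-10 + 20)/2 = (½)*10 = 5)
V*p(M) = 5*(-11/5) = -11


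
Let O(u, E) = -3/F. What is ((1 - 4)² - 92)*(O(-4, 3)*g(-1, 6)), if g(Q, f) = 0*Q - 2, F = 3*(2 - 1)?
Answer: -166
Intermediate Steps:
F = 3 (F = 3*1 = 3)
g(Q, f) = -2 (g(Q, f) = 0 - 2 = -2)
O(u, E) = -1 (O(u, E) = -3/3 = -3*⅓ = -1)
((1 - 4)² - 92)*(O(-4, 3)*g(-1, 6)) = ((1 - 4)² - 92)*(-1*(-2)) = ((-3)² - 92)*2 = (9 - 92)*2 = -83*2 = -166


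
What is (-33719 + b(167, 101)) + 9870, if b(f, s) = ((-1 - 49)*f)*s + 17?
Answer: -867182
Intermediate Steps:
b(f, s) = 17 - 50*f*s (b(f, s) = (-50*f)*s + 17 = -50*f*s + 17 = 17 - 50*f*s)
(-33719 + b(167, 101)) + 9870 = (-33719 + (17 - 50*167*101)) + 9870 = (-33719 + (17 - 843350)) + 9870 = (-33719 - 843333) + 9870 = -877052 + 9870 = -867182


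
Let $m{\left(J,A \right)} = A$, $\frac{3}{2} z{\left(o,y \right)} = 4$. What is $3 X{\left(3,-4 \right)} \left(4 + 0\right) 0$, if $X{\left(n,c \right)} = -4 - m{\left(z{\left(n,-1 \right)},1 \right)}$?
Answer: $0$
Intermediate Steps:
$z{\left(o,y \right)} = \frac{8}{3}$ ($z{\left(o,y \right)} = \frac{2}{3} \cdot 4 = \frac{8}{3}$)
$X{\left(n,c \right)} = -5$ ($X{\left(n,c \right)} = -4 - 1 = -5$)
$3 X{\left(3,-4 \right)} \left(4 + 0\right) 0 = 3 \left(-5\right) \left(4 + 0\right) 0 = - 15 \cdot 4 \cdot 0 = \left(-15\right) 0 = 0$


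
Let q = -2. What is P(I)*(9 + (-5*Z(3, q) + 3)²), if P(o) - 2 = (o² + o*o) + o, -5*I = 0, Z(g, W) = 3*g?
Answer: 3546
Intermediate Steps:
I = 0 (I = -⅕*0 = 0)
P(o) = 2 + o + 2*o² (P(o) = 2 + ((o² + o*o) + o) = 2 + ((o² + o²) + o) = 2 + (2*o² + o) = 2 + (o + 2*o²) = 2 + o + 2*o²)
P(I)*(9 + (-5*Z(3, q) + 3)²) = (2 + 0 + 2*0²)*(9 + (-15*3 + 3)²) = (2 + 0 + 2*0)*(9 + (-5*9 + 3)²) = (2 + 0 + 0)*(9 + (-45 + 3)²) = 2*(9 + (-42)²) = 2*(9 + 1764) = 2*1773 = 3546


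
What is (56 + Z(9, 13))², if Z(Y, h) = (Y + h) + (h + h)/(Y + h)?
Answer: 758641/121 ≈ 6269.8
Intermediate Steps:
Z(Y, h) = Y + h + 2*h/(Y + h) (Z(Y, h) = (Y + h) + (2*h)/(Y + h) = (Y + h) + 2*h/(Y + h) = Y + h + 2*h/(Y + h))
(56 + Z(9, 13))² = (56 + (9² + 13² + 2*13 + 2*9*13)/(9 + 13))² = (56 + (81 + 169 + 26 + 234)/22)² = (56 + (1/22)*510)² = (56 + 255/11)² = (871/11)² = 758641/121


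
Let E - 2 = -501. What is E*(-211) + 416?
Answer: 105705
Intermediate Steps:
E = -499 (E = 2 - 501 = -499)
E*(-211) + 416 = -499*(-211) + 416 = 105289 + 416 = 105705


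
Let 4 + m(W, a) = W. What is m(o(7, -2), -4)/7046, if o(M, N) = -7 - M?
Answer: -9/3523 ≈ -0.0025546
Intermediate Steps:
m(W, a) = -4 + W
m(o(7, -2), -4)/7046 = (-4 + (-7 - 1*7))/7046 = (-4 + (-7 - 7))*(1/7046) = (-4 - 14)*(1/7046) = -18*1/7046 = -9/3523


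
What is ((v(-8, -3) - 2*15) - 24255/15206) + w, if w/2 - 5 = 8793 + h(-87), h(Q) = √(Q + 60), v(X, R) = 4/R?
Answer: 801192199/45618 + 6*I*√3 ≈ 17563.0 + 10.392*I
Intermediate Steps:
h(Q) = √(60 + Q)
w = 17596 + 6*I*√3 (w = 10 + 2*(8793 + √(60 - 87)) = 10 + 2*(8793 + √(-27)) = 10 + 2*(8793 + 3*I*√3) = 10 + (17586 + 6*I*√3) = 17596 + 6*I*√3 ≈ 17596.0 + 10.392*I)
((v(-8, -3) - 2*15) - 24255/15206) + w = ((4/(-3) - 2*15) - 24255/15206) + (17596 + 6*I*√3) = ((4*(-⅓) - 30) - 24255/15206) + (17596 + 6*I*√3) = ((-4/3 - 30) - 1*24255/15206) + (17596 + 6*I*√3) = (-94/3 - 24255/15206) + (17596 + 6*I*√3) = -1502129/45618 + (17596 + 6*I*√3) = 801192199/45618 + 6*I*√3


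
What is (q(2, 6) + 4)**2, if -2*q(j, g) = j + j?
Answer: 4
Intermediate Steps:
q(j, g) = -j (q(j, g) = -(j + j)/2 = -j)
(q(2, 6) + 4)**2 = (-1*2 + 4)**2 = (-2 + 4)**2 = 2**2 = 4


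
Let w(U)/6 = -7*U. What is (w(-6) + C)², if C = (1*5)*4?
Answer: 73984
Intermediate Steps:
w(U) = -42*U (w(U) = 6*(-7*U) = -42*U)
C = 20 (C = 5*4 = 20)
(w(-6) + C)² = (-42*(-6) + 20)² = (252 + 20)² = 272² = 73984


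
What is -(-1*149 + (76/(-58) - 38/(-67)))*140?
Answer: 40733140/1943 ≈ 20964.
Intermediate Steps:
-(-1*149 + (76/(-58) - 38/(-67)))*140 = -(-149 + (76*(-1/58) - 38*(-1/67)))*140 = -(-149 + (-38/29 + 38/67))*140 = -(-149 - 1444/1943)*140 = -(-290951)*140/1943 = -1*(-40733140/1943) = 40733140/1943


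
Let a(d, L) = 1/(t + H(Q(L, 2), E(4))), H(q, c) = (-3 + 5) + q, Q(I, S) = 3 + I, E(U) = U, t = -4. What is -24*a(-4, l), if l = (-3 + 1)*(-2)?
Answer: -24/5 ≈ -4.8000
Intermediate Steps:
H(q, c) = 2 + q
l = 4 (l = -2*(-2) = 4)
a(d, L) = 1/(1 + L) (a(d, L) = 1/(-4 + (2 + (3 + L))) = 1/(-4 + (5 + L)) = 1/(1 + L))
-24*a(-4, l) = -24/(1 + 4) = -24/5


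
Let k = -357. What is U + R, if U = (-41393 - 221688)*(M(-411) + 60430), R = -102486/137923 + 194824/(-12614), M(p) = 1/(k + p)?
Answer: -1517276653625877453529/95438302464 ≈ -1.5898e+10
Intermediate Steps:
M(p) = 1/(-357 + p)
R = -2011676354/124268623 (R = -102486*1/137923 + 194824*(-1/12614) = -102486/137923 - 13916/901 = -2011676354/124268623 ≈ -16.188)
U = -12209652086359/768 (U = (-41393 - 221688)*(1/(-357 - 411) + 60430) = -263081*(1/(-768) + 60430) = -263081*(-1/768 + 60430) = -263081*46410239/768 = -12209652086359/768 ≈ -1.5898e+10)
U + R = -12209652086359/768 - 2011676354/124268623 = -1517276653625877453529/95438302464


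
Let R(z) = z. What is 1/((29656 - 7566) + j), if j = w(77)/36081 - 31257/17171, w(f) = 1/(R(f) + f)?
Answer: 1239093702/27369324309769 ≈ 4.5273e-5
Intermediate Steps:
w(f) = 1/(2*f) (w(f) = 1/(f + f) = 1/(2*f))
j = -2255567411/1239093702 (j = ((1/2)/77)/36081 - 31257/17171 = ((1/2)*(1/77))*(1/36081) - 31257*1/17171 = (1/154)*(1/36081) - 31257/17171 = 1/5556474 - 31257/17171 = -2255567411/1239093702 ≈ -1.8203)
1/((29656 - 7566) + j) = 1/((29656 - 7566) - 2255567411/1239093702) = 1/(22090 - 2255567411/1239093702) = 1/(27369324309769/1239093702) = 1239093702/27369324309769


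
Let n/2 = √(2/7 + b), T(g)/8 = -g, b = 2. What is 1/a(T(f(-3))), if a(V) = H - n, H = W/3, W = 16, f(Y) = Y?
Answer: 21/76 + 9*√7/152 ≈ 0.43297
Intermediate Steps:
H = 16/3 ≈ 5.3333
T(g) = -8*g (T(g) = 8*(-g) = -8*g)
n = 8*√7/7 (n = 2*√(2/7 + 2) = 2*√(16/7) = 2*(4*√7/7) = 8*√7/7 ≈ 3.0237)
a(V) = 16/3 - 8*√7/7
1/a(T(f(-3))) = 1/(16/3 - 8*√7/7)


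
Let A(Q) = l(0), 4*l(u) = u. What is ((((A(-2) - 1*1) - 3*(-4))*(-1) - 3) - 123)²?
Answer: 18769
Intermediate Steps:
l(u) = u/4
A(Q) = 0 (A(Q) = (¼)*0 = 0)
((((A(-2) - 1*1) - 3*(-4))*(-1) - 3) - 123)² = ((((0 - 1*1) - 3*(-4))*(-1) - 3) - 123)² = ((((0 - 1) + 12)*(-1) - 3) - 123)² = (((-1 + 12)*(-1) - 3) - 123)² = ((11*(-1) - 3) - 123)² = ((-11 - 3) - 123)² = (-14 - 123)² = (-137)² = 18769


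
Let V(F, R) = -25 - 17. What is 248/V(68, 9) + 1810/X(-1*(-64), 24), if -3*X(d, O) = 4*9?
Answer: -6583/42 ≈ -156.74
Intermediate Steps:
X(d, O) = -12 (X(d, O) = -4*9/3 = -⅓*36 = -12)
V(F, R) = -42
248/V(68, 9) + 1810/X(-1*(-64), 24) = 248/(-42) + 1810/(-12) = 248*(-1/42) + 1810*(-1/12) = -124/21 - 905/6 = -6583/42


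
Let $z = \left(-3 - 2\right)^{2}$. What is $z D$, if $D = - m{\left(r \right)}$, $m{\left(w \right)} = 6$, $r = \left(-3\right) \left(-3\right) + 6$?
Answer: $-150$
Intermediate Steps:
$r = 15$ ($r = 9 + 6 = 15$)
$z = 25$ ($z = \left(-5\right)^{2} = 25$)
$D = -6$ ($D = \left(-1\right) 6 = -6$)
$z D = 25 \left(-6\right) = -150$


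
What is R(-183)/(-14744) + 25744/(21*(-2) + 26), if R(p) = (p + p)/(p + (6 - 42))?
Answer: -865893065/538156 ≈ -1609.0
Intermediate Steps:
R(p) = 2*p/(-36 + p) (R(p) = (2*p)/(p - 36) = (2*p)/(-36 + p) = 2*p/(-36 + p))
R(-183)/(-14744) + 25744/(21*(-2) + 26) = (2*(-183)/(-36 - 183))/(-14744) + 25744/(21*(-2) + 26) = (2*(-183)/(-219))*(-1/14744) + 25744/(-42 + 26) = (2*(-183)*(-1/219))*(-1/14744) + 25744/(-16) = (122/73)*(-1/14744) + 25744*(-1/16) = -61/538156 - 1609 = -865893065/538156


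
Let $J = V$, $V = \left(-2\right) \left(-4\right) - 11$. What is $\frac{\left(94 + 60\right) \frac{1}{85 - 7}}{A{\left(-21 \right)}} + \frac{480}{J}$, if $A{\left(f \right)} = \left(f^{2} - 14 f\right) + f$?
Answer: $- \frac{636469}{3978} \approx -160.0$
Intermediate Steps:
$A{\left(f \right)} = f^{2} - 13 f$
$V = -3$ ($V = 8 - 11 = -3$)
$J = -3$
$\frac{\left(94 + 60\right) \frac{1}{85 - 7}}{A{\left(-21 \right)}} + \frac{480}{J} = \frac{\left(94 + 60\right) \frac{1}{85 - 7}}{\left(-21\right) \left(-13 - 21\right)} + \frac{480}{-3} = \frac{154 \cdot \frac{1}{78}}{\left(-21\right) \left(-34\right)} + 480 \left(- \frac{1}{3}\right) = \frac{154 \cdot \frac{1}{78}}{714} - 160 = \frac{77}{39} \cdot \frac{1}{714} - 160 = \frac{11}{3978} - 160 = - \frac{636469}{3978}$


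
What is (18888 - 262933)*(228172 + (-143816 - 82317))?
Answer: -497607755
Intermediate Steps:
(18888 - 262933)*(228172 + (-143816 - 82317)) = -244045*(228172 - 226133) = -244045*2039 = -497607755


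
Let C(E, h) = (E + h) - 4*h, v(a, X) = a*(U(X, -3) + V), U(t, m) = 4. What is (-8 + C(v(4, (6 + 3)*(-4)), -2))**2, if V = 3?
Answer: 676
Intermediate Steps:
v(a, X) = 7*a (v(a, X) = a*(4 + 3) = a*7 = 7*a)
C(E, h) = E - 3*h
(-8 + C(v(4, (6 + 3)*(-4)), -2))**2 = (-8 + (7*4 - 3*(-2)))**2 = (-8 + (28 + 6))**2 = (-8 + 34)**2 = 26**2 = 676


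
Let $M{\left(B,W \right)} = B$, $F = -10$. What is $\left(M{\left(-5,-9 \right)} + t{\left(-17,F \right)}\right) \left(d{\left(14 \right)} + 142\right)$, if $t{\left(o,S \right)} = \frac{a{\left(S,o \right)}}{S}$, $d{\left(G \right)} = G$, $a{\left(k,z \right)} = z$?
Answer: $- \frac{2574}{5} \approx -514.8$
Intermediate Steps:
$t{\left(o,S \right)} = \frac{o}{S}$
$\left(M{\left(-5,-9 \right)} + t{\left(-17,F \right)}\right) \left(d{\left(14 \right)} + 142\right) = \left(-5 - \frac{17}{-10}\right) \left(14 + 142\right) = \left(-5 - - \frac{17}{10}\right) 156 = \left(-5 + \frac{17}{10}\right) 156 = \left(- \frac{33}{10}\right) 156 = - \frac{2574}{5}$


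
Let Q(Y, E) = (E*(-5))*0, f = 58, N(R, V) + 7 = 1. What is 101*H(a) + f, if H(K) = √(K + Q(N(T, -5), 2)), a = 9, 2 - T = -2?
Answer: 361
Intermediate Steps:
T = 4 (T = 2 - 1*(-2) = 2 + 2 = 4)
N(R, V) = -6 (N(R, V) = -7 + 1 = -6)
Q(Y, E) = 0 (Q(Y, E) = -5*E*0 = 0)
H(K) = √K (H(K) = √(K + 0) = √K)
101*H(a) + f = 101*√9 + 58 = 101*3 + 58 = 303 + 58 = 361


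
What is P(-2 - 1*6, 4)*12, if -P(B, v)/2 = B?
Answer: 192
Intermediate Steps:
P(B, v) = -2*B
P(-2 - 1*6, 4)*12 = -2*(-2 - 1*6)*12 = -2*(-2 - 6)*12 = -2*(-8)*12 = 16*12 = 192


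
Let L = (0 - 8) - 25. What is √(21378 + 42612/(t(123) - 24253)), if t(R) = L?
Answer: 2*√787994933991/12143 ≈ 146.21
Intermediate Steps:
L = -33 (L = -8 - 25 = -33)
t(R) = -33
√(21378 + 42612/(t(123) - 24253)) = √(21378 + 42612/(-33 - 24253)) = √(21378 + 42612/(-24286)) = √(21378 + 42612*(-1/24286)) = √(21378 - 21306/12143) = √(259571748/12143) = 2*√787994933991/12143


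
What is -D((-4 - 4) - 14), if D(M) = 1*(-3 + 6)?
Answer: -3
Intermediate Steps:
D(M) = 3 (D(M) = 1*3 = 3)
-D((-4 - 4) - 14) = -1*3 = -3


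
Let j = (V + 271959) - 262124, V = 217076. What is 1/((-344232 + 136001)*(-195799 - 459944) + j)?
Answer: 1/136546247544 ≈ 7.3235e-12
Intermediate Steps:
j = 226911 (j = (217076 + 271959) - 262124 = 489035 - 262124 = 226911)
1/((-344232 + 136001)*(-195799 - 459944) + j) = 1/((-344232 + 136001)*(-195799 - 459944) + 226911) = 1/(-208231*(-655743) + 226911) = 1/(136546020633 + 226911) = 1/136546247544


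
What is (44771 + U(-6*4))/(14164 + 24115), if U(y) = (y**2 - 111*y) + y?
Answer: 47987/38279 ≈ 1.2536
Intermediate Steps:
U(y) = y**2 - 110*y
(44771 + U(-6*4))/(14164 + 24115) = (44771 + (-6*4)*(-110 - 6*4))/(14164 + 24115) = (44771 - 24*(-110 - 24))/38279 = (44771 - 24*(-134))*(1/38279) = (44771 + 3216)*(1/38279) = 47987*(1/38279) = 47987/38279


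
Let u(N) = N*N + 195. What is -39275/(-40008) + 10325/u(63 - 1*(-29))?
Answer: 107594975/49489896 ≈ 2.1741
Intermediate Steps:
u(N) = 195 + N**2 (u(N) = N**2 + 195 = 195 + N**2)
-39275/(-40008) + 10325/u(63 - 1*(-29)) = -39275/(-40008) + 10325/(195 + (63 - 1*(-29))**2) = -39275*(-1/40008) + 10325/(195 + (63 + 29)**2) = 39275/40008 + 10325/(195 + 92**2) = 39275/40008 + 10325/(195 + 8464) = 39275/40008 + 10325/8659 = 39275/40008 + 10325*(1/8659) = 39275/40008 + 1475/1237 = 107594975/49489896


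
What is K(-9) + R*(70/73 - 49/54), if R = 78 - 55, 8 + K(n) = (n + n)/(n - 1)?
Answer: -98857/19710 ≈ -5.0156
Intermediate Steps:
K(n) = -8 + 2*n/(-1 + n) (K(n) = -8 + (n + n)/(n - 1) = -8 + (2*n)/(-1 + n) = -8 + 2*n/(-1 + n))
R = 23
K(-9) + R*(70/73 - 49/54) = 2*(4 - 3*(-9))/(-1 - 9) + 23*(70/73 - 49/54) = 2*(4 + 27)/(-10) + 23*(70*(1/73) - 49*1/54) = 2*(-⅒)*31 + 23*(70/73 - 49/54) = -31/5 + 23*(203/3942) = -31/5 + 4669/3942 = -98857/19710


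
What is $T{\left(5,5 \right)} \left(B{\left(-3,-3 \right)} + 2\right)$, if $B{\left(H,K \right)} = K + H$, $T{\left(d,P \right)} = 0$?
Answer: $0$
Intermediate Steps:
$B{\left(H,K \right)} = H + K$
$T{\left(5,5 \right)} \left(B{\left(-3,-3 \right)} + 2\right) = 0 \left(\left(-3 - 3\right) + 2\right) = 0 \left(-6 + 2\right) = 0 \left(-4\right) = 0$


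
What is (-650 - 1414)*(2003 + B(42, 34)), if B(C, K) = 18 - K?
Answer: -4101168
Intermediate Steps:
B(C, K) = 18 - K
(-650 - 1414)*(2003 + B(42, 34)) = (-650 - 1414)*(2003 + (18 - 1*34)) = -2064*(2003 + (18 - 34)) = -2064*(2003 - 16) = -2064*1987 = -4101168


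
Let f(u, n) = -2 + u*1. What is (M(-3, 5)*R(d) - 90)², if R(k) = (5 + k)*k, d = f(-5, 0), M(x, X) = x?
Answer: 17424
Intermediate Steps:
f(u, n) = -2 + u
d = -7 (d = -2 - 5 = -7)
R(k) = k*(5 + k)
(M(-3, 5)*R(d) - 90)² = (-(-21)*(5 - 7) - 90)² = (-(-21)*(-2) - 90)² = (-3*14 - 90)² = (-42 - 90)² = (-132)² = 17424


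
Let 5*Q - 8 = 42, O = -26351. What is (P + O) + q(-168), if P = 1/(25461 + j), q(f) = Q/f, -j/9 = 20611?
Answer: -59040392111/2240532 ≈ -26351.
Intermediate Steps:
j = -185499 (j = -9*20611 = -185499)
Q = 10 (Q = 8/5 + (1/5)*42 = 8/5 + 42/5 = 10)
q(f) = 10/f
P = -1/160038 (P = 1/(25461 - 185499) = 1/(-160038) = -1/160038 ≈ -6.2485e-6)
(P + O) + q(-168) = (-1/160038 - 26351) + 10/(-168) = -4217161339/160038 + 10*(-1/168) = -4217161339/160038 - 5/84 = -59040392111/2240532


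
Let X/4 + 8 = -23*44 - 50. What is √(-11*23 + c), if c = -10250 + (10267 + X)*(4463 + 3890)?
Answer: 62*√13007 ≈ 7071.0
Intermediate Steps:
X = -4280 (X = -32 + 4*(-23*44 - 50) = -32 + 4*(-1012 - 50) = -32 + 4*(-1062) = -32 - 4248 = -4280)
c = 49999161 (c = -10250 + (10267 - 4280)*(4463 + 3890) = -10250 + 5987*8353 = -10250 + 50009411 = 49999161)
√(-11*23 + c) = √(-11*23 + 49999161) = √(-253 + 49999161) = √49998908 = 62*√13007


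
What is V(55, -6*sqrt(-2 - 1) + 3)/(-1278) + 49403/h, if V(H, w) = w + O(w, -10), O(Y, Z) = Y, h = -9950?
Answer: -10532789/2119350 + 2*I*sqrt(3)/213 ≈ -4.9698 + 0.016263*I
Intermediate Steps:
V(H, w) = 2*w (V(H, w) = w + w = 2*w)
V(55, -6*sqrt(-2 - 1) + 3)/(-1278) + 49403/h = (2*(-6*sqrt(-2 - 1) + 3))/(-1278) + 49403/(-9950) = (2*(-6*I*sqrt(3) + 3))*(-1/1278) + 49403*(-1/9950) = (2*(-6*I*sqrt(3) + 3))*(-1/1278) - 49403/9950 = (2*(3 - 6*I*sqrt(3)))*(-1/1278) - 49403/9950 = (6 - 12*I*sqrt(3))*(-1/1278) - 49403/9950 = (-1/213 + 2*I*sqrt(3)/213) - 49403/9950 = -10532789/2119350 + 2*I*sqrt(3)/213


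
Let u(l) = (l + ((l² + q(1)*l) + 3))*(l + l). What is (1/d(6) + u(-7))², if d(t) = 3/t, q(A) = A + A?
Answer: 186624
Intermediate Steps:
q(A) = 2*A
u(l) = 2*l*(3 + l² + 3*l) (u(l) = (l + ((l² + (2*1)*l) + 3))*(l + l) = (l + ((l² + 2*l) + 3))*(2*l) = (l + (3 + l² + 2*l))*(2*l) = (3 + l² + 3*l)*(2*l) = 2*l*(3 + l² + 3*l))
(1/d(6) + u(-7))² = (1/(3/6) + 2*(-7)*(3 + (-7)² + 3*(-7)))² = (1/(3*(⅙)) + 2*(-7)*(3 + 49 - 21))² = (1/(½) + 2*(-7)*31)² = (2 - 434)² = (-432)² = 186624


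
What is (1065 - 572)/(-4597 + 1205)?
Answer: -493/3392 ≈ -0.14534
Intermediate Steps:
(1065 - 572)/(-4597 + 1205) = 493/(-3392) = 493*(-1/3392) = -493/3392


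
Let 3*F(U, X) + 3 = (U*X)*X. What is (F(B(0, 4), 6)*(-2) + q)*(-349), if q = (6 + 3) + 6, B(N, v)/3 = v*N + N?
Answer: -5933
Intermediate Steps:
B(N, v) = 3*N + 3*N*v (B(N, v) = 3*(v*N + N) = 3*(N*v + N) = 3*(N + N*v) = 3*N + 3*N*v)
q = 15 (q = 9 + 6 = 15)
F(U, X) = -1 + U*X²/3 (F(U, X) = -1 + ((U*X)*X)/3 = -1 + (U*X²)/3 = -1 + U*X²/3)
(F(B(0, 4), 6)*(-2) + q)*(-349) = ((-1 + (⅓)*(3*0*(1 + 4))*6²)*(-2) + 15)*(-349) = ((-1 + (⅓)*(3*0*5)*36)*(-2) + 15)*(-349) = ((-1 + (⅓)*0*36)*(-2) + 15)*(-349) = ((-1 + 0)*(-2) + 15)*(-349) = (-1*(-2) + 15)*(-349) = (2 + 15)*(-349) = 17*(-349) = -5933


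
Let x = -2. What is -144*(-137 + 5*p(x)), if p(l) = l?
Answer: 21168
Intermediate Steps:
-144*(-137 + 5*p(x)) = -144*(-137 + 5*(-2)) = -144*(-137 - 10) = -144*(-147) = 21168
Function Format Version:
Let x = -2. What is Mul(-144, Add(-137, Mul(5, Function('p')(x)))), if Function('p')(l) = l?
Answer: 21168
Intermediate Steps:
Mul(-144, Add(-137, Mul(5, Function('p')(x)))) = Mul(-144, Add(-137, Mul(5, -2))) = Mul(-144, Add(-137, -10)) = Mul(-144, -147) = 21168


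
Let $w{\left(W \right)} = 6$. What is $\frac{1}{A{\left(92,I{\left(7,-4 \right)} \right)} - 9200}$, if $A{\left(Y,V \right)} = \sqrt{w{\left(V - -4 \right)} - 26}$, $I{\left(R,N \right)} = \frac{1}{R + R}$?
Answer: $- \frac{460}{4232001} - \frac{i \sqrt{5}}{42320010} \approx -0.0001087 - 5.2837 \cdot 10^{-8} i$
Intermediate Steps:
$I{\left(R,N \right)} = \frac{1}{2 R}$
$A{\left(Y,V \right)} = 2 i \sqrt{5}$ ($A{\left(Y,V \right)} = \sqrt{6 - 26} = \sqrt{-20} = 2 i \sqrt{5}$)
$\frac{1}{A{\left(92,I{\left(7,-4 \right)} \right)} - 9200} = \frac{1}{2 i \sqrt{5} - 9200} = \frac{1}{-9200 + 2 i \sqrt{5}}$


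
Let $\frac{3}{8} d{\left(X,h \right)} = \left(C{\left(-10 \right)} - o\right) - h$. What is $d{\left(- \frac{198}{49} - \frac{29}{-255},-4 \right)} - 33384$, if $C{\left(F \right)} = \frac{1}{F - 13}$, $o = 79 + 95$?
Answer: $- \frac{2334784}{69} \approx -33837.0$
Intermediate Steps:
$o = 174$
$C{\left(F \right)} = \frac{1}{-13 + F}$
$d{\left(X,h \right)} = - \frac{32024}{69} - \frac{8 h}{3}$ ($d{\left(X,h \right)} = \frac{8 \left(\left(\frac{1}{-13 - 10} - 174\right) - h\right)}{3} = \frac{8 \left(\left(\frac{1}{-23} - 174\right) - h\right)}{3} = \frac{8 \left(\left(- \frac{1}{23} - 174\right) - h\right)}{3} = \frac{8 \left(- \frac{4003}{23} - h\right)}{3} = - \frac{32024}{69} - \frac{8 h}{3}$)
$d{\left(- \frac{198}{49} - \frac{29}{-255},-4 \right)} - 33384 = \left(- \frac{32024}{69} - - \frac{32}{3}\right) - 33384 = \left(- \frac{32024}{69} + \frac{32}{3}\right) - 33384 = - \frac{31288}{69} - 33384 = - \frac{2334784}{69}$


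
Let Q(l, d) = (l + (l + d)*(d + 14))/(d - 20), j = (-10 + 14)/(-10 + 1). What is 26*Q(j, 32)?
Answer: 84890/27 ≈ 3144.1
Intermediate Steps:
j = -4/9 (j = 4/(-9) = 4*(-1/9) = -4/9 ≈ -0.44444)
Q(l, d) = (l + (14 + d)*(d + l))/(-20 + d) (Q(l, d) = (l + (d + l)*(14 + d))/(-20 + d) = (l + (14 + d)*(d + l))/(-20 + d))
26*Q(j, 32) = 26*((32**2 + 14*32 + 15*(-4/9) + 32*(-4/9))/(-20 + 32)) = 26*((1024 + 448 - 20/3 - 128/9)/12) = 26*((1/12)*(13060/9)) = 26*(3265/27) = 84890/27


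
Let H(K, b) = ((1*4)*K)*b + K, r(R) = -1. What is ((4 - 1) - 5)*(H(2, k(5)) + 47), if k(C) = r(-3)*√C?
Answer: -98 + 16*√5 ≈ -62.223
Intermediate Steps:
k(C) = -√C
H(K, b) = K + 4*K*b (H(K, b) = (4*K)*b + K = 4*K*b + K = K + 4*K*b)
((4 - 1) - 5)*(H(2, k(5)) + 47) = ((4 - 1) - 5)*(2*(1 + 4*(-√5)) + 47) = (3 - 5)*(2*(1 - 4*√5) + 47) = -2*((2 - 8*√5) + 47) = -2*(49 - 8*√5) = -98 + 16*√5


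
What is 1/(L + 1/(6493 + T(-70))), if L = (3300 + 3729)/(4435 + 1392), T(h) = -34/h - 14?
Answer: 1321458714/1594254623 ≈ 0.82889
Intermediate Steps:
T(h) = -14 - 34/h
L = 7029/5827 ≈ 1.2063
1/(L + 1/(6493 + T(-70))) = 1/(7029/5827 + 1/(6493 + (-14 - 34/(-70)))) = 1/(7029/5827 + 1/(6493 + (-14 - 34*(-1/70)))) = 1/(7029/5827 + 1/(6493 + (-14 + 17/35))) = 1/(7029/5827 + 1/(6493 - 473/35)) = 1/(7029/5827 + 1/(226782/35)) = 1/(7029/5827 + 35/226782) = 1/(1594254623/1321458714) = 1321458714/1594254623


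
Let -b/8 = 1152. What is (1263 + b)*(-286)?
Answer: 2274558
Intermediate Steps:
b = -9216 (b = -8*1152 = -9216)
(1263 + b)*(-286) = (1263 - 9216)*(-286) = -7953*(-286) = 2274558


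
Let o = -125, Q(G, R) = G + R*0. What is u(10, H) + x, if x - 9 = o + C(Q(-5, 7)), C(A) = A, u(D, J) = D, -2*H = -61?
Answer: -111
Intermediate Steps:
H = 61/2 (H = -½*(-61) = 61/2 ≈ 30.500)
Q(G, R) = G (Q(G, R) = G + 0 = G)
x = -121 (x = 9 + (-125 - 5) = 9 - 130 = -121)
u(10, H) + x = 10 - 121 = -111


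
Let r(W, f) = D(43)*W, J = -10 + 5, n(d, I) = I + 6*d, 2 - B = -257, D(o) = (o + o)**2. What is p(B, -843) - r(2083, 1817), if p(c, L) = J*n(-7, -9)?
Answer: -15405613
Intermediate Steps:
D(o) = 4*o**2 (D(o) = (2*o)**2 = 4*o**2)
B = 259 (B = 2 - 1*(-257) = 2 + 257 = 259)
J = -5
r(W, f) = 7396*W (r(W, f) = (4*43**2)*W = (4*1849)*W = 7396*W)
p(c, L) = 255 (p(c, L) = -5*(-9 + 6*(-7)) = -5*(-9 - 42) = -5*(-51) = 255)
p(B, -843) - r(2083, 1817) = 255 - 7396*2083 = 255 - 1*15405868 = 255 - 15405868 = -15405613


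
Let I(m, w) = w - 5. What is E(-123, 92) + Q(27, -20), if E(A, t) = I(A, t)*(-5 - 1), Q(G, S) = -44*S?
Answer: 358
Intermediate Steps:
I(m, w) = -5 + w
E(A, t) = 30 - 6*t (E(A, t) = (-5 + t)*(-5 - 1) = (-5 + t)*(-6) = 30 - 6*t)
E(-123, 92) + Q(27, -20) = (30 - 6*92) - 44*(-20) = (30 - 552) + 880 = -522 + 880 = 358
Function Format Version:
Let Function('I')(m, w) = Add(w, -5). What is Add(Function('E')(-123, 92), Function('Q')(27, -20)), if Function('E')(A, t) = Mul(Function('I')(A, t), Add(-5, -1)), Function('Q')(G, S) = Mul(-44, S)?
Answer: 358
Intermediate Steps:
Function('I')(m, w) = Add(-5, w)
Function('E')(A, t) = Add(30, Mul(-6, t)) (Function('E')(A, t) = Mul(Add(-5, t), Add(-5, -1)) = Mul(Add(-5, t), -6) = Add(30, Mul(-6, t)))
Add(Function('E')(-123, 92), Function('Q')(27, -20)) = Add(Add(30, Mul(-6, 92)), Mul(-44, -20)) = Add(Add(30, -552), 880) = Add(-522, 880) = 358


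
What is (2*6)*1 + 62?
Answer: 74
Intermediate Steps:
(2*6)*1 + 62 = 12*1 + 62 = 12 + 62 = 74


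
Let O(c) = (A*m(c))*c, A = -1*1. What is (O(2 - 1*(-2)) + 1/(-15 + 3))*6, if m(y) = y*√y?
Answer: -385/2 ≈ -192.50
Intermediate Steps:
m(y) = y^(3/2)
A = -1
O(c) = -c^(5/2) (O(c) = (-c^(3/2))*c = -c^(5/2))
(O(2 - 1*(-2)) + 1/(-15 + 3))*6 = (-(2 - 1*(-2))^(5/2) + 1/(-15 + 3))*6 = (-(2 + 2)^(5/2) + 1/(-12))*6 = (-4^(5/2) - 1/12)*6 = (-1*32 - 1/12)*6 = (-32 - 1/12)*6 = -385/12*6 = -385/2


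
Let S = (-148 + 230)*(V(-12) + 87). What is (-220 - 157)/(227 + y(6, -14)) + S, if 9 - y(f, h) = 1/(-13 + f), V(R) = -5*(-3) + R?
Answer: 420569/57 ≈ 7378.4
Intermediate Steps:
V(R) = 15 + R
y(f, h) = 9 - 1/(-13 + f)
S = 7380 (S = (-148 + 230)*((15 - 12) + 87) = 82*(3 + 87) = 82*90 = 7380)
(-220 - 157)/(227 + y(6, -14)) + S = (-220 - 157)/(227 + (-118 + 9*6)/(-13 + 6)) + 7380 = -377/(227 + (-118 + 54)/(-7)) + 7380 = -377/(227 - ⅐*(-64)) + 7380 = -377/(227 + 64/7) + 7380 = -377/1653/7 + 7380 = -377*7/1653 + 7380 = -91/57 + 7380 = 420569/57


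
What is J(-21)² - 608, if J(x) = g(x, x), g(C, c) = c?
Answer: -167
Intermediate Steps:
J(x) = x
J(-21)² - 608 = (-21)² - 608 = 441 - 608 = -167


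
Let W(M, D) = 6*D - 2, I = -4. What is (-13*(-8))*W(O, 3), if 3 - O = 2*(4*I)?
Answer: 1664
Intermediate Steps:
O = 35 (O = 3 - 2*4*(-4) = 3 - 2*(-16) = 3 - 1*(-32) = 3 + 32 = 35)
W(M, D) = -2 + 6*D
(-13*(-8))*W(O, 3) = (-13*(-8))*(-2 + 6*3) = 104*(-2 + 18) = 104*16 = 1664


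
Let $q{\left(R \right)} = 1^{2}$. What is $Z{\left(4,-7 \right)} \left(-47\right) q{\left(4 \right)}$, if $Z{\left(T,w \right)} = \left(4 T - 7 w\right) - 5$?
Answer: $-2820$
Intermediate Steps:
$Z{\left(T,w \right)} = -5 - 7 w + 4 T$ ($Z{\left(T,w \right)} = \left(- 7 w + 4 T\right) - 5 = -5 - 7 w + 4 T$)
$q{\left(R \right)} = 1$
$Z{\left(4,-7 \right)} \left(-47\right) q{\left(4 \right)} = \left(-5 - -49 + 4 \cdot 4\right) \left(-47\right) 1 = \left(-5 + 49 + 16\right) \left(-47\right) 1 = 60 \left(-47\right) 1 = \left(-2820\right) 1 = -2820$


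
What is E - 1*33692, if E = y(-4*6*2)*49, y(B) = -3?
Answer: -33839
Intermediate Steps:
E = -147 (E = -3*49 = -147)
E - 1*33692 = -147 - 1*33692 = -147 - 33692 = -33839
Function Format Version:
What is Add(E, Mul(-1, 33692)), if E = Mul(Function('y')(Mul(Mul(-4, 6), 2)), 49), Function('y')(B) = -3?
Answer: -33839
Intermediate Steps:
E = -147 (E = Mul(-3, 49) = -147)
Add(E, Mul(-1, 33692)) = Add(-147, Mul(-1, 33692)) = Add(-147, -33692) = -33839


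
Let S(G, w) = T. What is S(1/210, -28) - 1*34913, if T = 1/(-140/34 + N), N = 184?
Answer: -106763937/3058 ≈ -34913.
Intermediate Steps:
T = 17/3058 (T = 1/(-140/34 + 184) = 1/(-140*1/34 + 184) = 1/(-70/17 + 184) = 1/(3058/17) = 17/3058 ≈ 0.0055592)
S(G, w) = 17/3058
S(1/210, -28) - 1*34913 = 17/3058 - 1*34913 = 17/3058 - 34913 = -106763937/3058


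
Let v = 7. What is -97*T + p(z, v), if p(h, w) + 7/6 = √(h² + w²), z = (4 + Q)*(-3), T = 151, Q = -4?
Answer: -87847/6 ≈ -14641.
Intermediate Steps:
z = 0 (z = (4 - 4)*(-3) = 0*(-3) = 0)
p(h, w) = -7/6 + √(h² + w²)
-97*T + p(z, v) = -97*151 + (-7/6 + √(0² + 7²)) = -14647 + (-7/6 + √(0 + 49)) = -14647 + (-7/6 + √49) = -14647 + (-7/6 + 7) = -14647 + 35/6 = -87847/6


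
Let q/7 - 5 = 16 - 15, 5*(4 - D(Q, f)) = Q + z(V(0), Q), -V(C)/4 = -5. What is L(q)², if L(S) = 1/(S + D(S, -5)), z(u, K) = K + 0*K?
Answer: 25/21316 ≈ 0.0011728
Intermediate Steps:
V(C) = 20 (V(C) = -4*(-5) = 20)
z(u, K) = K (z(u, K) = K + 0 = K)
D(Q, f) = 4 - 2*Q/5 (D(Q, f) = 4 - (Q + Q)/5 = 4 - 2*Q/5)
q = 42 (q = 35 + 7*(16 - 15) = 35 + 7*1 = 35 + 7 = 42)
L(S) = 1/(4 + 3*S/5) (L(S) = 1/(S + (4 - 2*S/5)) = 1/(4 + 3*S/5))
L(q)² = (5/(20 + 3*42))² = (5/(20 + 126))² = (5/146)² = 25/21316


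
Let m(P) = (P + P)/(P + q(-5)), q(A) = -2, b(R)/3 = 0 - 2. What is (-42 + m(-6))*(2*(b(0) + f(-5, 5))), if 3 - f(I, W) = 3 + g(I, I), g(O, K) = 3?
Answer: 729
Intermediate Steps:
b(R) = -6 (b(R) = 3*(0 - 2) = 3*(-2) = -6)
m(P) = 2*P/(-2 + P) (m(P) = (P + P)/(P - 2) = (2*P)/(-2 + P) = 2*P/(-2 + P))
f(I, W) = -3 (f(I, W) = 3 - (3 + 3) = 3 - 1*6 = 3 - 6 = -3)
(-42 + m(-6))*(2*(b(0) + f(-5, 5))) = (-42 + 2*(-6)/(-2 - 6))*(2*(-6 - 3)) = (-42 + 2*(-6)/(-8))*(2*(-9)) = (-42 + 2*(-6)*(-⅛))*(-18) = (-42 + 3/2)*(-18) = -81/2*(-18) = 729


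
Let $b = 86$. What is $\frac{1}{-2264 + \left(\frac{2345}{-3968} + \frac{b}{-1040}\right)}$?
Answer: $- \frac{257920}{584104633} \approx -0.00044156$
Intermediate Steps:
$\frac{1}{-2264 + \left(\frac{2345}{-3968} + \frac{b}{-1040}\right)} = \frac{1}{-2264 + \left(\frac{2345}{-3968} + \frac{86}{-1040}\right)} = \frac{1}{-2264 + \left(2345 \left(- \frac{1}{3968}\right) + 86 \left(- \frac{1}{1040}\right)\right)} = \frac{1}{-2264 - \frac{173753}{257920}} = \frac{1}{- \frac{584104633}{257920}} = - \frac{257920}{584104633}$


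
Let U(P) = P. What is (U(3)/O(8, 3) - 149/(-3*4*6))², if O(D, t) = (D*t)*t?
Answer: 361/81 ≈ 4.4568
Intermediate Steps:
O(D, t) = D*t²
(U(3)/O(8, 3) - 149/(-3*4*6))² = (3/((8*3²)) - 149/(-3*4*6))² = (3/((8*9)) - 149/((-12*6)))² = (3/72 - 149/(-72))² = (3*(1/72) - 149*(-1/72))² = (1/24 + 149/72)² = (19/9)² = 361/81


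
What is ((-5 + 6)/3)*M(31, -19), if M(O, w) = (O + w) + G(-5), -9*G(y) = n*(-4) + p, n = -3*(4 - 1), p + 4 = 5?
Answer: 71/27 ≈ 2.6296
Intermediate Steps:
p = 1 (p = -4 + 5 = 1)
n = -9 (n = -3*3 = -9)
G(y) = -37/9 (G(y) = -(-9*(-4) + 1)/9 = -(36 + 1)/9 = -1/9*37 = -37/9)
M(O, w) = -37/9 + O + w (M(O, w) = (O + w) - 37/9 = -37/9 + O + w)
((-5 + 6)/3)*M(31, -19) = ((-5 + 6)/3)*(-37/9 + 31 - 19) = (1*(1/3))*(71/9) = (1/3)*(71/9) = 71/27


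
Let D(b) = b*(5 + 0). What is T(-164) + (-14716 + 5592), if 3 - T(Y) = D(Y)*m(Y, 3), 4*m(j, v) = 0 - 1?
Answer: -9326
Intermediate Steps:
D(b) = 5*b (D(b) = b*5 = 5*b)
m(j, v) = -¼ (m(j, v) = (0 - 1)/4 = (¼)*(-1) = -¼)
T(Y) = 3 + 5*Y/4 (T(Y) = 3 - 5*Y*(-1)/4 = 3 - (-5)*Y/4 = 3 + 5*Y/4)
T(-164) + (-14716 + 5592) = (3 + (5/4)*(-164)) + (-14716 + 5592) = (3 - 205) - 9124 = -202 - 9124 = -9326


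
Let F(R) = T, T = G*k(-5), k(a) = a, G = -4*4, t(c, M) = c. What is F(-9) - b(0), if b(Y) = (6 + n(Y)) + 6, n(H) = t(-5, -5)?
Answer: 73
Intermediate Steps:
G = -16
n(H) = -5
T = 80 (T = -16*(-5) = 80)
F(R) = 80
b(Y) = 7 (b(Y) = (6 - 5) + 6 = 1 + 6 = 7)
F(-9) - b(0) = 80 - 1*7 = 80 - 7 = 73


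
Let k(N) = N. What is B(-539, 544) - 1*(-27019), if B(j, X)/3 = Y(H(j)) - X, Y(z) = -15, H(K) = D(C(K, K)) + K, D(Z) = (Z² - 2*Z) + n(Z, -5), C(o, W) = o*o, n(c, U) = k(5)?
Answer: 25342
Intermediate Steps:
n(c, U) = 5
C(o, W) = o²
D(Z) = 5 + Z² - 2*Z (D(Z) = (Z² - 2*Z) + 5 = 5 + Z² - 2*Z)
H(K) = 5 + K + K⁴ - 2*K² (H(K) = (5 + (K²)² - 2*K²) + K = (5 + K⁴ - 2*K²) + K = 5 + K + K⁴ - 2*K²)
B(j, X) = -45 - 3*X (B(j, X) = 3*(-15 - X) = -45 - 3*X)
B(-539, 544) - 1*(-27019) = (-45 - 3*544) - 1*(-27019) = (-45 - 1632) + 27019 = -1677 + 27019 = 25342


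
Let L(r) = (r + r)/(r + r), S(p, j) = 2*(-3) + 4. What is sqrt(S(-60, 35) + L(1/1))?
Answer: I ≈ 1.0*I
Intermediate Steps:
S(p, j) = -2 (S(p, j) = -6 + 4 = -2)
L(r) = 1 (L(r) = (2*r)/((2*r)) = (2*r)*(1/(2*r)) = 1)
sqrt(S(-60, 35) + L(1/1)) = sqrt(-2 + 1) = sqrt(-1) = I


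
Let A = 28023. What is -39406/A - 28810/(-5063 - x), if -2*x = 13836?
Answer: -176088152/10396533 ≈ -16.937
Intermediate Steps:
x = -6918 (x = -1/2*13836 = -6918)
-39406/A - 28810/(-5063 - x) = -39406/28023 - 28810/(-5063 - 1*(-6918)) = -39406*1/28023 - 28810/(-5063 + 6918) = -39406/28023 - 28810/1855 = -39406/28023 - 28810*1/1855 = -39406/28023 - 5762/371 = -176088152/10396533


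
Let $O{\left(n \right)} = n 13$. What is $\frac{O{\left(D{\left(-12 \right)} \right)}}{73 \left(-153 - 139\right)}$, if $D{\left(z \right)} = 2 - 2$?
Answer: $0$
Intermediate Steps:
$D{\left(z \right)} = 0$
$O{\left(n \right)} = 13 n$
$\frac{O{\left(D{\left(-12 \right)} \right)}}{73 \left(-153 - 139\right)} = \frac{13 \cdot 0}{73 \left(-153 - 139\right)} = \frac{0}{73 \left(-292\right)} = \frac{0}{-21316} = 0 \left(- \frac{1}{21316}\right) = 0$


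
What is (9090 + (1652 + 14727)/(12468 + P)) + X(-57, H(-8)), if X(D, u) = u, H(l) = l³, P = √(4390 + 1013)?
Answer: 444538916770/51815207 - 16379*√5403/155445621 ≈ 8579.3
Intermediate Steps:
P = √5403 ≈ 73.505
(9090 + (1652 + 14727)/(12468 + P)) + X(-57, H(-8)) = (9090 + (1652 + 14727)/(12468 + √5403)) + (-8)³ = (9090 + 16379/(12468 + √5403)) - 512 = 8578 + 16379/(12468 + √5403)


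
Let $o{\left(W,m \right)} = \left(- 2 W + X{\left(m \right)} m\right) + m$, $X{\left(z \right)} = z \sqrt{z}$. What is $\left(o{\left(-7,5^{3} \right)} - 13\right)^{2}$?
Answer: $30517594001 + 19687500 \sqrt{5} \approx 3.0562 \cdot 10^{10}$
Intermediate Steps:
$X{\left(z \right)} = z^{\frac{3}{2}}$
$o{\left(W,m \right)} = m + m^{\frac{5}{2}} - 2 W$ ($o{\left(W,m \right)} = \left(- 2 W + m^{\frac{3}{2}} m\right) + m = \left(- 2 W + m^{\frac{5}{2}}\right) + m = \left(m^{\frac{5}{2}} - 2 W\right) + m = m + m^{\frac{5}{2}} - 2 W$)
$\left(o{\left(-7,5^{3} \right)} - 13\right)^{2} = \left(\left(5^{3} + \left(5^{3}\right)^{\frac{5}{2}} - -14\right) - 13\right)^{2} = \left(\left(125 + 125^{\frac{5}{2}} + 14\right) - 13\right)^{2} = \left(\left(125 + 78125 \sqrt{5} + 14\right) - 13\right)^{2} = \left(\left(139 + 78125 \sqrt{5}\right) - 13\right)^{2} = \left(126 + 78125 \sqrt{5}\right)^{2}$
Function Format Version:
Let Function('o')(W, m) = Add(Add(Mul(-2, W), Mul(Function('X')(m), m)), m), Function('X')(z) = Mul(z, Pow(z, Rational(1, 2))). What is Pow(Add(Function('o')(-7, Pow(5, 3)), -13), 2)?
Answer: Add(30517594001, Mul(19687500, Pow(5, Rational(1, 2)))) ≈ 3.0562e+10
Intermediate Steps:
Function('X')(z) = Pow(z, Rational(3, 2))
Function('o')(W, m) = Add(m, Pow(m, Rational(5, 2)), Mul(-2, W)) (Function('o')(W, m) = Add(Add(Mul(-2, W), Mul(Pow(m, Rational(3, 2)), m)), m) = Add(Add(Mul(-2, W), Pow(m, Rational(5, 2))), m) = Add(Add(Pow(m, Rational(5, 2)), Mul(-2, W)), m) = Add(m, Pow(m, Rational(5, 2)), Mul(-2, W)))
Pow(Add(Function('o')(-7, Pow(5, 3)), -13), 2) = Pow(Add(Add(Pow(5, 3), Pow(Pow(5, 3), Rational(5, 2)), Mul(-2, -7)), -13), 2) = Pow(Add(Add(125, Pow(125, Rational(5, 2)), 14), -13), 2) = Pow(Add(Add(125, Mul(78125, Pow(5, Rational(1, 2))), 14), -13), 2) = Pow(Add(Add(139, Mul(78125, Pow(5, Rational(1, 2)))), -13), 2) = Pow(Add(126, Mul(78125, Pow(5, Rational(1, 2)))), 2)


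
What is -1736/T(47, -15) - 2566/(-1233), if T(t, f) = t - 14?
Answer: -685270/13563 ≈ -50.525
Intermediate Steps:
T(t, f) = -14 + t
-1736/T(47, -15) - 2566/(-1233) = -1736/(-14 + 47) - 2566/(-1233) = -1736/33 - 2566*(-1/1233) = -1736*1/33 + 2566/1233 = -1736/33 + 2566/1233 = -685270/13563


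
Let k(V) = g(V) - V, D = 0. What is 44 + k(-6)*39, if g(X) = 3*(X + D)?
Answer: -424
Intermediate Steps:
g(X) = 3*X (g(X) = 3*(X + 0) = 3*X)
k(V) = 2*V (k(V) = 3*V - V = 2*V)
44 + k(-6)*39 = 44 + (2*(-6))*39 = 44 - 12*39 = 44 - 468 = -424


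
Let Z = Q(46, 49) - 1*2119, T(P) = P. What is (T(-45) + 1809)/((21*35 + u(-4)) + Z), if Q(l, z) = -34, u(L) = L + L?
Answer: -882/713 ≈ -1.2370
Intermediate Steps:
u(L) = 2*L
Z = -2153 (Z = -34 - 1*2119 = -34 - 2119 = -2153)
(T(-45) + 1809)/((21*35 + u(-4)) + Z) = (-45 + 1809)/((21*35 + 2*(-4)) - 2153) = 1764/((735 - 8) - 2153) = 1764/(727 - 2153) = 1764/(-1426) = 1764*(-1/1426) = -882/713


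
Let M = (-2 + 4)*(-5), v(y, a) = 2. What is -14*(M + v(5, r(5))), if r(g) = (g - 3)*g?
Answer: 112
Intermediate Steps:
r(g) = g*(-3 + g) (r(g) = (-3 + g)*g = g*(-3 + g))
M = -10 (M = 2*(-5) = -10)
-14*(M + v(5, r(5))) = -14*(-10 + 2) = -14*(-8) = 112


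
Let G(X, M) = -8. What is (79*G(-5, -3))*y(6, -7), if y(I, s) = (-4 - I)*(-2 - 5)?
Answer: -44240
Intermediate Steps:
y(I, s) = 28 + 7*I (y(I, s) = (-4 - I)*(-7) = 28 + 7*I)
(79*G(-5, -3))*y(6, -7) = (79*(-8))*(28 + 7*6) = -632*(28 + 42) = -632*70 = -44240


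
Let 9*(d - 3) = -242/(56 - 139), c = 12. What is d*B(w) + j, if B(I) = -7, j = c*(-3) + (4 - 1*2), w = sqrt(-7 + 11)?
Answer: -42779/747 ≈ -57.268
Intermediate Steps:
w = 2 (w = sqrt(4) = 2)
d = 2483/747 (d = 3 + (-242/(56 - 139))/9 = 3 + (-242/(-83))/9 = 3 + (-242*(-1/83))/9 = 3 + (1/9)*(242/83) = 3 + 242/747 = 2483/747 ≈ 3.3240)
j = -34 (j = 12*(-3) + (4 - 1*2) = -36 + (4 - 2) = -36 + 2 = -34)
d*B(w) + j = (2483/747)*(-7) - 34 = -17381/747 - 34 = -42779/747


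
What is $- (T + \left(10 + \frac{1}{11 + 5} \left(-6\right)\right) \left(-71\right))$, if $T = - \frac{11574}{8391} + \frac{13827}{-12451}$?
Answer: $\frac{191084399365}{278603576} \approx 685.87$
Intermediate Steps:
$T = - \frac{86710077}{34825447}$ ($T = \left(-11574\right) \frac{1}{8391} + 13827 \left(- \frac{1}{12451}\right) = - \frac{3858}{2797} - \frac{13827}{12451} = - \frac{86710077}{34825447} \approx -2.4898$)
$- (T + \left(10 + \frac{1}{11 + 5} \left(-6\right)\right) \left(-71\right)) = - (- \frac{86710077}{34825447} + \left(10 + \frac{1}{11 + 5} \left(-6\right)\right) \left(-71\right)) = - (- \frac{86710077}{34825447} + \left(10 + \frac{1}{16} \left(-6\right)\right) \left(-71\right)) = - (- \frac{86710077}{34825447} + \left(10 - \frac{3}{8}\right) \left(-71\right)) = - (- \frac{86710077}{34825447} + \frac{77}{8} \left(-71\right)) = - (- \frac{86710077}{34825447} - \frac{5467}{8}) = \left(-1\right) \left(- \frac{191084399365}{278603576}\right) = \frac{191084399365}{278603576}$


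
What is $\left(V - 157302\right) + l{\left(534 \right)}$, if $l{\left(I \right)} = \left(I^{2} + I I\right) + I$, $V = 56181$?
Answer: $469725$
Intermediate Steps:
$l{\left(I \right)} = I + 2 I^{2}$ ($l{\left(I \right)} = \left(I^{2} + I^{2}\right) + I = 2 I^{2} + I = I + 2 I^{2}$)
$\left(V - 157302\right) + l{\left(534 \right)} = \left(56181 - 157302\right) + 534 \left(1 + 2 \cdot 534\right) = -101121 + 534 \left(1 + 1068\right) = -101121 + 534 \cdot 1069 = -101121 + 570846 = 469725$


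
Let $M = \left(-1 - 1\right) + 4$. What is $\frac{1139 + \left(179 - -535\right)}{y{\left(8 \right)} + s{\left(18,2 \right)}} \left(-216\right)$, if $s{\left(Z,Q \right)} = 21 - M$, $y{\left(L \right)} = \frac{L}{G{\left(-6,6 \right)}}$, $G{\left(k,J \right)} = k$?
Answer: $- \frac{1200744}{53} \approx -22656.0$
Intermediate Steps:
$M = 2$ ($M = -2 + 4 = 2$)
$y{\left(L \right)} = - \frac{L}{6}$ ($y{\left(L \right)} = \frac{L}{-6} = L \left(- \frac{1}{6}\right) = - \frac{L}{6}$)
$s{\left(Z,Q \right)} = 19$ ($s{\left(Z,Q \right)} = 21 - 2 = 19$)
$\frac{1139 + \left(179 - -535\right)}{y{\left(8 \right)} + s{\left(18,2 \right)}} \left(-216\right) = \frac{1139 + \left(179 - -535\right)}{\left(- \frac{1}{6}\right) 8 + 19} \left(-216\right) = \frac{1139 + \left(179 + 535\right)}{- \frac{4}{3} + 19} \left(-216\right) = \frac{1139 + 714}{\frac{53}{3}} \left(-216\right) = 1853 \cdot \frac{3}{53} \left(-216\right) = \frac{5559}{53} \left(-216\right) = - \frac{1200744}{53}$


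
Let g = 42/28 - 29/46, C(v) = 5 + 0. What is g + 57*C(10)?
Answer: 6575/23 ≈ 285.87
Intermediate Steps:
C(v) = 5
g = 20/23 (g = 42*(1/28) - 29*1/46 = 3/2 - 29/46 = 20/23 ≈ 0.86957)
g + 57*C(10) = 20/23 + 57*5 = 20/23 + 285 = 6575/23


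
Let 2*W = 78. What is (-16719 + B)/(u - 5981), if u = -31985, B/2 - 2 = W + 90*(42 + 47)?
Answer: 617/37966 ≈ 0.016251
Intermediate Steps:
W = 39 (W = (½)*78 = 39)
B = 16102 (B = 4 + 2*(39 + 90*(42 + 47)) = 4 + 2*(39 + 90*89) = 4 + 2*(39 + 8010) = 4 + 2*8049 = 4 + 16098 = 16102)
(-16719 + B)/(u - 5981) = (-16719 + 16102)/(-31985 - 5981) = -617/(-37966) = -617*(-1/37966) = 617/37966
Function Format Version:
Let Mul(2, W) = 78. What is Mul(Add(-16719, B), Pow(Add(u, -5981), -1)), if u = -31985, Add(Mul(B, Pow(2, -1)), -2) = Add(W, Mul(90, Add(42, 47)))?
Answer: Rational(617, 37966) ≈ 0.016251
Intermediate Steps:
W = 39 (W = Mul(Rational(1, 2), 78) = 39)
B = 16102 (B = Add(4, Mul(2, Add(39, Mul(90, Add(42, 47))))) = Add(4, Mul(2, Add(39, Mul(90, 89)))) = Add(4, Mul(2, Add(39, 8010))) = Add(4, Mul(2, 8049)) = Add(4, 16098) = 16102)
Mul(Add(-16719, B), Pow(Add(u, -5981), -1)) = Mul(Add(-16719, 16102), Pow(Add(-31985, -5981), -1)) = Mul(-617, Pow(-37966, -1)) = Mul(-617, Rational(-1, 37966)) = Rational(617, 37966)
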